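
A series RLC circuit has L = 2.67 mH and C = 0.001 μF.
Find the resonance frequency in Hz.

Step 1 — Resonance condition Im(Z)=0 gives ω₀ = 1/√(LC).
Step 2 — ω₀ = 1/√(0.00267·1e-09) = 6.12e+05 rad/s.
Step 3 — f₀ = ω₀/(2π) = 9.74e+04 Hz.

f₀ = 9.74e+04 Hz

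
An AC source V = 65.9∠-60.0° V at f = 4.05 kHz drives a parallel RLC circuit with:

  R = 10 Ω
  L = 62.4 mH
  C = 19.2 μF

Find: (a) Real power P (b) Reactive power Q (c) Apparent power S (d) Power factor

Step 1 — Angular frequency: ω = 2π·f = 2π·4050 = 2.545e+04 rad/s.
Step 2 — Component impedances:
  R: Z = R = 10 Ω
  L: Z = jωL = j·2.545e+04·0.0624 = 0 + j1588 Ω
  C: Z = 1/(jωC) = -j/(ω·C) = 0 - j2.047 Ω
Step 3 — Parallel combination: 1/Z_total = 1/R + 1/L + 1/C; Z_total = 0.4031 - j1.967 Ω = 2.008∠-78.4° Ω.
Step 4 — Source phasor: V = 65.9∠-60.0° V = 32.95 - j57.07 V.
Step 5 — Current: I = V / Z = 31.14 + j10.37 A = 32.82∠18.4° A.
Step 6 — Complex power: S = V·I* = 434.3 - j2119 VA.
Step 7 — Real power: P = Re(S) = 434.3 W.
Step 8 — Reactive power: Q = Im(S) = -2119 VAR.
Step 9 — Apparent power: |S| = 2163 VA.
Step 10 — Power factor: PF = P/|S| = 0.2008 (leading).

(a) P = 434.3 W  (b) Q = -2119 VAR  (c) S = 2163 VA  (d) PF = 0.2008 (leading)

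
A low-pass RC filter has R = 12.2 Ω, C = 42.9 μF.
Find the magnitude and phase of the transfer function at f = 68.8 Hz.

Step 1 — Angular frequency: ω = 2π·68.8 = 432.3 rad/s.
Step 2 — Transfer function: H(jω) = 1/(1 + jωRC).
Step 3 — Denominator: 1 + jωRC = 1 + j·432.3·12.2·4.29e-05 = 1 + j0.2262.
Step 4 — H = 0.9513 - j0.2152.
Step 5 — Magnitude: |H| = 0.9753 (-0.2 dB); phase: φ = -12.7°.

|H| = 0.9753 (-0.2 dB), φ = -12.7°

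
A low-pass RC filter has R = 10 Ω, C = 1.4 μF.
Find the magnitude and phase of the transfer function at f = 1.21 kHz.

Step 1 — Angular frequency: ω = 2π·1210 = 7603 rad/s.
Step 2 — Transfer function: H(jω) = 1/(1 + jωRC).
Step 3 — Denominator: 1 + jωRC = 1 + j·7603·10·1.4e-06 = 1 + j0.1064.
Step 4 — H = 0.9888 - j0.1052.
Step 5 — Magnitude: |H| = 0.9944 (-0.0 dB); phase: φ = -6.1°.

|H| = 0.9944 (-0.0 dB), φ = -6.1°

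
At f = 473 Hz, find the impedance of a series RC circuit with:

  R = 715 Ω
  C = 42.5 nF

Step 1 — Angular frequency: ω = 2π·f = 2π·473 = 2972 rad/s.
Step 2 — Component impedances:
  R: Z = R = 715 Ω
  C: Z = 1/(jωC) = -j/(ω·C) = 0 - j7917 Ω
Step 3 — Series combination: Z_total = R + C = 715 - j7917 Ω = 7949∠-84.8° Ω.

Z = 715 - j7917 Ω = 7949∠-84.8° Ω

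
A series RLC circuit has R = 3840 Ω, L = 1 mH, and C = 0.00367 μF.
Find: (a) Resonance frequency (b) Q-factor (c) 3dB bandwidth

Step 1 — Resonance: ω₀ = 1/√(LC) = 1/√(0.001·3.67e-09) = 5.22e+05 rad/s.
Step 2 — f₀ = ω₀/(2π) = 8.308e+04 Hz.
Step 3 — Series Q: Q = ω₀L/R = 5.22e+05·0.001/3840 = 0.1359.
Step 4 — Bandwidth: Δω = ω₀/Q = 3.84e+06 rad/s; BW = Δω/(2π) = 6.112e+05 Hz.

(a) f₀ = 8.308e+04 Hz  (b) Q = 0.1359  (c) BW = 6.112e+05 Hz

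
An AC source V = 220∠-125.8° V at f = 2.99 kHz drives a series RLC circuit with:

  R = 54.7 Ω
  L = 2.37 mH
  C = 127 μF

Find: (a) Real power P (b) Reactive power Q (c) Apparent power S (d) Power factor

Step 1 — Angular frequency: ω = 2π·f = 2π·2990 = 1.879e+04 rad/s.
Step 2 — Component impedances:
  R: Z = R = 54.7 Ω
  L: Z = jωL = j·1.879e+04·0.00237 = 0 + j44.52 Ω
  C: Z = 1/(jωC) = -j/(ω·C) = 0 - j0.4191 Ω
Step 3 — Series combination: Z_total = R + L + C = 54.7 + j44.11 Ω = 70.27∠38.9° Ω.
Step 4 — Source phasor: V = 220∠-125.8° V = -128.7 - j178.4 V.
Step 5 — Current: I = V / Z = -3.02 - j0.8272 A = 3.131∠-164.7° A.
Step 6 — Complex power: S = V·I* = 536.2 + j432.4 VA.
Step 7 — Real power: P = Re(S) = 536.2 W.
Step 8 — Reactive power: Q = Im(S) = 432.4 VAR.
Step 9 — Apparent power: |S| = 688.8 VA.
Step 10 — Power factor: PF = P/|S| = 0.7785 (lagging).

(a) P = 536.2 W  (b) Q = 432.4 VAR  (c) S = 688.8 VA  (d) PF = 0.7785 (lagging)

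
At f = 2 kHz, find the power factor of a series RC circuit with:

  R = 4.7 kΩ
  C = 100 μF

Step 1 — Angular frequency: ω = 2π·f = 2π·2000 = 1.257e+04 rad/s.
Step 2 — Component impedances:
  R: Z = R = 4700 Ω
  C: Z = 1/(jωC) = -j/(ω·C) = 0 - j0.7958 Ω
Step 3 — Series combination: Z_total = R + C = 4700 - j0.7958 Ω = 4700∠-0.0° Ω.
Step 4 — Power factor: PF = cos(φ) = Re(Z)/|Z| = 4700/4700 = 1.
Step 5 — Type: Im(Z) = -0.7958 ⇒ leading (phase φ = -0.0°).

PF = 1 (leading, φ = -0.0°)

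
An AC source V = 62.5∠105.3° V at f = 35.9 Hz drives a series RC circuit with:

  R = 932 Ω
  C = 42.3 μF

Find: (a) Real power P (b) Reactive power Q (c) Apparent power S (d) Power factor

Step 1 — Angular frequency: ω = 2π·f = 2π·35.9 = 225.6 rad/s.
Step 2 — Component impedances:
  R: Z = R = 932 Ω
  C: Z = 1/(jωC) = -j/(ω·C) = 0 - j104.8 Ω
Step 3 — Series combination: Z_total = R + C = 932 - j104.8 Ω = 937.9∠-6.4° Ω.
Step 4 — Source phasor: V = 62.5∠105.3° V = -16.49 + j60.28 V.
Step 5 — Current: I = V / Z = -0.02466 + j0.06191 A = 0.06664∠111.7° A.
Step 6 — Complex power: S = V·I* = 4.139 - j0.4654 VA.
Step 7 — Real power: P = Re(S) = 4.139 W.
Step 8 — Reactive power: Q = Im(S) = -0.4654 VAR.
Step 9 — Apparent power: |S| = 4.165 VA.
Step 10 — Power factor: PF = P/|S| = 0.9937 (leading).

(a) P = 4.139 W  (b) Q = -0.4654 VAR  (c) S = 4.165 VA  (d) PF = 0.9937 (leading)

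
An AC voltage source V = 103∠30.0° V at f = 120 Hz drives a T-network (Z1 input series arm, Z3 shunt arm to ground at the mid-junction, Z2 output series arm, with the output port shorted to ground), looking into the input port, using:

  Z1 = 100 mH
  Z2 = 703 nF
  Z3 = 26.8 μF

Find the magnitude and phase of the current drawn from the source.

Step 1 — Angular frequency: ω = 2π·f = 2π·120 = 754 rad/s.
Step 2 — Component impedances:
  Z1: Z = jωL = j·754·0.1 = 0 + j75.4 Ω
  Z2: Z = 1/(jωC) = -j/(ω·C) = 0 - j1887 Ω
  Z3: Z = 1/(jωC) = -j/(ω·C) = 0 - j49.49 Ω
Step 3 — With the output port shorted to ground, the output series arm Z2 runs from the junction to ground; the shunt arm Z3 also runs from the junction to ground. They appear in parallel: Z3 || Z2 = 0 - j48.22 Ω.
Step 4 — Series with input arm Z1: Z_in = Z1 + (Z3 || Z2) = 0 + j27.17 Ω = 27.17∠90.0° Ω.
Step 5 — Source phasor: V = 103∠30.0° V = 89.2 + j51.5 V.
Step 6 — Ohm's law: I = V / Z_total = (89.2 + j51.5) / (0 + j27.17) = 1.895 - j3.282 A.
Step 7 — Convert to polar: |I| = 3.79 A, ∠I = -60.0°.

I = 3.79∠-60.0° A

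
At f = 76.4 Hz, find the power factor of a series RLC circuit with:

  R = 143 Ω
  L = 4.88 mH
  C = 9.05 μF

Step 1 — Angular frequency: ω = 2π·f = 2π·76.4 = 480 rad/s.
Step 2 — Component impedances:
  R: Z = R = 143 Ω
  L: Z = jωL = j·480·0.00488 = 0 + j2.343 Ω
  C: Z = 1/(jωC) = -j/(ω·C) = 0 - j230.2 Ω
Step 3 — Series combination: Z_total = R + L + C = 143 - j227.8 Ω = 269∠-57.9° Ω.
Step 4 — Power factor: PF = cos(φ) = Re(Z)/|Z| = 143/269 = 0.5316.
Step 5 — Type: Im(Z) = -227.8 ⇒ leading (phase φ = -57.9°).

PF = 0.5316 (leading, φ = -57.9°)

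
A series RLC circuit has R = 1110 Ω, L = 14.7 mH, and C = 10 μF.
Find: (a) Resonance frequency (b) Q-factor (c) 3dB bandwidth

Step 1 — Resonance: ω₀ = 1/√(LC) = 1/√(0.0147·1e-05) = 2608 rad/s.
Step 2 — f₀ = ω₀/(2π) = 415.1 Hz.
Step 3 — Series Q: Q = ω₀L/R = 2608·0.0147/1110 = 0.03454.
Step 4 — Bandwidth: Δω = ω₀/Q = 7.551e+04 rad/s; BW = Δω/(2π) = 1.202e+04 Hz.

(a) f₀ = 415.1 Hz  (b) Q = 0.03454  (c) BW = 1.202e+04 Hz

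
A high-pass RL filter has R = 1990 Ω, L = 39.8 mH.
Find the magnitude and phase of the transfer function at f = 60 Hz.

Step 1 — Angular frequency: ω = 2π·60 = 377 rad/s.
Step 2 — Transfer function: H(jω) = jωL/(R + jωL).
Step 3 — Numerator jωL = j·15; denominator R + jωL = 1990 + j15.
Step 4 — H = 5.685e-05 + j0.007539.
Step 5 — Magnitude: |H| = 0.00754 (-42.5 dB); phase: φ = 89.6°.

|H| = 0.00754 (-42.5 dB), φ = 89.6°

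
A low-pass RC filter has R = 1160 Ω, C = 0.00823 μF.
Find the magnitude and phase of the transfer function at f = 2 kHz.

Step 1 — Angular frequency: ω = 2π·2000 = 1.257e+04 rad/s.
Step 2 — Transfer function: H(jω) = 1/(1 + jωRC).
Step 3 — Denominator: 1 + jωRC = 1 + j·1.257e+04·1160·8.23e-09 = 1 + j0.12.
Step 4 — H = 0.9858 - j0.1183.
Step 5 — Magnitude: |H| = 0.9929 (-0.1 dB); phase: φ = -6.8°.

|H| = 0.9929 (-0.1 dB), φ = -6.8°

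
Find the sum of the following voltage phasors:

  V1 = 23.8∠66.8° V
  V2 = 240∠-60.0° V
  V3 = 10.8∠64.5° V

Step 1 — Convert each phasor to rectangular form:
  V1 = 23.8·(cos(66.8°) + j·sin(66.8°)) = 9.376 + j21.88 V
  V2 = 240·(cos(-60.0°) + j·sin(-60.0°)) = 120 - j207.8 V
  V3 = 10.8·(cos(64.5°) + j·sin(64.5°)) = 4.65 + j9.748 V
Step 2 — Sum components: V_total = 134 - j176.2 V.
Step 3 — Convert to polar: |V_total| = 221.4 V, ∠V_total = -52.7°.

V_total = 221.4∠-52.7° V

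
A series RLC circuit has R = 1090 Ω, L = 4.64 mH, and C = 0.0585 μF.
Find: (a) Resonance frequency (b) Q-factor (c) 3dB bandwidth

Step 1 — Resonance: ω₀ = 1/√(LC) = 1/√(0.00464·5.85e-08) = 6.07e+04 rad/s.
Step 2 — f₀ = ω₀/(2π) = 9660 Hz.
Step 3 — Series Q: Q = ω₀L/R = 6.07e+04·0.00464/1090 = 0.2584.
Step 4 — Bandwidth: Δω = ω₀/Q = 2.349e+05 rad/s; BW = Δω/(2π) = 3.739e+04 Hz.

(a) f₀ = 9660 Hz  (b) Q = 0.2584  (c) BW = 3.739e+04 Hz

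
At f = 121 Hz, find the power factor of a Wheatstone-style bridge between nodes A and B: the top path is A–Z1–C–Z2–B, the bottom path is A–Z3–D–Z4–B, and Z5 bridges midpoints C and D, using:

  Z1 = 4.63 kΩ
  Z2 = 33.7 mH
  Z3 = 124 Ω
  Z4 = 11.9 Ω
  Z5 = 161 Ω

Step 1 — Angular frequency: ω = 2π·f = 2π·121 = 760.3 rad/s.
Step 2 — Component impedances:
  Z1: Z = R = 4630 Ω
  Z2: Z = jωL = j·760.3·0.0337 = 0 + j25.62 Ω
  Z3: Z = R = 124 Ω
  Z4: Z = R = 11.9 Ω
  Z5: Z = R = 161 Ω
Step 3 — Bridge requires nodal analysis (the Z5 bridge couples midpoints C and D, so the two paths cannot be reduced to a simple series/parallel combination). Setting node B to ground and injecting 1 A at node A, the 3-node admittance system at A, C, D solves to V_A = Z_AB = 131.3 + j0.227 Ω = 131.3∠0.1° Ω.
Step 4 — Power factor: PF = cos(φ) = Re(Z)/|Z| = 131.3/131.3 = 1.
Step 5 — Type: Im(Z) = 0.227 ⇒ lagging (phase φ = 0.1°).

PF = 1 (lagging, φ = 0.1°)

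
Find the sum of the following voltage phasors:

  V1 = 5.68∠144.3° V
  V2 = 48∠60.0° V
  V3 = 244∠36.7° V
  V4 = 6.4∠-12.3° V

Step 1 — Convert each phasor to rectangular form:
  V1 = 5.68·(cos(144.3°) + j·sin(144.3°)) = -4.613 + j3.315 V
  V2 = 48·(cos(60.0°) + j·sin(60.0°)) = 24 + j41.57 V
  V3 = 244·(cos(36.7°) + j·sin(36.7°)) = 195.6 + j145.8 V
  V4 = 6.4·(cos(-12.3°) + j·sin(-12.3°)) = 6.253 - j1.363 V
Step 2 — Sum components: V_total = 221.3 + j189.3 V.
Step 3 — Convert to polar: |V_total| = 291.2 V, ∠V_total = 40.6°.

V_total = 291.2∠40.6° V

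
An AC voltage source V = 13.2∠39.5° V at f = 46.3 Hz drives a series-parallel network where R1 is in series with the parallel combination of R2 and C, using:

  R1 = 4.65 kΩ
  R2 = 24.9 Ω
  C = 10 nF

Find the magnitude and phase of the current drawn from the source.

Step 1 — Angular frequency: ω = 2π·f = 2π·46.3 = 290.9 rad/s.
Step 2 — Component impedances:
  R1: Z = R = 4650 Ω
  R2: Z = R = 24.9 Ω
  C: Z = 1/(jωC) = -j/(ω·C) = 0 - j3.437e+05 Ω
Step 3 — Parallel branch: R2 || C = 1/(1/R2 + 1/C) = 24.9 - j0.001804 Ω.
Step 4 — Series with R1: Z_total = R1 + (R2 || C) = 4675 - j0.001804 Ω = 4675∠-0.0° Ω.
Step 5 — Source phasor: V = 13.2∠39.5° V = 10.19 + j8.396 V.
Step 6 — Ohm's law: I = V / Z_total = (10.19 + j8.396) / (4675 - j0.001804) = 0.002179 + j0.001796 A.
Step 7 — Convert to polar: |I| = 0.002824 A, ∠I = 39.5°.

I = 0.002824∠39.5° A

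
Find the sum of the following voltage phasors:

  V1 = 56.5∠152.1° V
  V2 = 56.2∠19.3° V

Step 1 — Convert each phasor to rectangular form:
  V1 = 56.5·(cos(152.1°) + j·sin(152.1°)) = -49.93 + j26.44 V
  V2 = 56.2·(cos(19.3°) + j·sin(19.3°)) = 53.04 + j18.57 V
Step 2 — Sum components: V_total = 3.109 + j45.01 V.
Step 3 — Convert to polar: |V_total| = 45.12 V, ∠V_total = 86.0°.

V_total = 45.12∠86.0° V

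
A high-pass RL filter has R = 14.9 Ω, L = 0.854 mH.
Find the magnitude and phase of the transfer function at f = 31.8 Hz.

Step 1 — Angular frequency: ω = 2π·31.8 = 199.8 rad/s.
Step 2 — Transfer function: H(jω) = jωL/(R + jωL).
Step 3 — Numerator jωL = j·0.1706; denominator R + jωL = 14.9 + j0.1706.
Step 4 — H = 0.0001311 + j0.01145.
Step 5 — Magnitude: |H| = 0.01145 (-38.8 dB); phase: φ = 89.3°.

|H| = 0.01145 (-38.8 dB), φ = 89.3°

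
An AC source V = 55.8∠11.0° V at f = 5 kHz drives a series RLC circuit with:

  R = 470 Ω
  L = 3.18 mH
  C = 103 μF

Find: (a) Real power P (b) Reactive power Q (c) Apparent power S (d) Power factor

Step 1 — Angular frequency: ω = 2π·f = 2π·5000 = 3.142e+04 rad/s.
Step 2 — Component impedances:
  R: Z = R = 470 Ω
  L: Z = jωL = j·3.142e+04·0.00318 = 0 + j99.9 Ω
  C: Z = 1/(jωC) = -j/(ω·C) = 0 - j0.309 Ω
Step 3 — Series combination: Z_total = R + L + C = 470 + j99.59 Ω = 480.4∠12.0° Ω.
Step 4 — Source phasor: V = 55.8∠11.0° V = 54.77 + j10.65 V.
Step 5 — Current: I = V / Z = 0.1161 - j0.001954 A = 0.1161∠-1.0° A.
Step 6 — Complex power: S = V·I* = 6.34 + j1.343 VA.
Step 7 — Real power: P = Re(S) = 6.34 W.
Step 8 — Reactive power: Q = Im(S) = 1.343 VAR.
Step 9 — Apparent power: |S| = 6.481 VA.
Step 10 — Power factor: PF = P/|S| = 0.9783 (lagging).

(a) P = 6.34 W  (b) Q = 1.343 VAR  (c) S = 6.481 VA  (d) PF = 0.9783 (lagging)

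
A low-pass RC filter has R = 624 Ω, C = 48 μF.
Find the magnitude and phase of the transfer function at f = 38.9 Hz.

Step 1 — Angular frequency: ω = 2π·38.9 = 244.4 rad/s.
Step 2 — Transfer function: H(jω) = 1/(1 + jωRC).
Step 3 — Denominator: 1 + jωRC = 1 + j·244.4·624·4.8e-05 = 1 + j7.321.
Step 4 — H = 0.01832 - j0.1341.
Step 5 — Magnitude: |H| = 0.1353 (-17.4 dB); phase: φ = -82.2°.

|H| = 0.1353 (-17.4 dB), φ = -82.2°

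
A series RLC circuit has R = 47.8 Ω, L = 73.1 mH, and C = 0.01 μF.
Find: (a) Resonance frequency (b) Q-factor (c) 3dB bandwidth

Step 1 — Resonance: ω₀ = 1/√(LC) = 1/√(0.0731·1e-08) = 3.699e+04 rad/s.
Step 2 — f₀ = ω₀/(2π) = 5887 Hz.
Step 3 — Series Q: Q = ω₀L/R = 3.699e+04·0.0731/47.8 = 56.56.
Step 4 — Bandwidth: Δω = ω₀/Q = 653.9 rad/s; BW = Δω/(2π) = 104.1 Hz.

(a) f₀ = 5887 Hz  (b) Q = 56.56  (c) BW = 104.1 Hz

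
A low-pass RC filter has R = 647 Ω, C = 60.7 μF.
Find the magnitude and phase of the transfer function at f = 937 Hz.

Step 1 — Angular frequency: ω = 2π·937 = 5887 rad/s.
Step 2 — Transfer function: H(jω) = 1/(1 + jωRC).
Step 3 — Denominator: 1 + jωRC = 1 + j·5887·647·6.07e-05 = 1 + j231.2.
Step 4 — H = 1.871e-05 - j0.004325.
Step 5 — Magnitude: |H| = 0.004325 (-47.3 dB); phase: φ = -89.8°.

|H| = 0.004325 (-47.3 dB), φ = -89.8°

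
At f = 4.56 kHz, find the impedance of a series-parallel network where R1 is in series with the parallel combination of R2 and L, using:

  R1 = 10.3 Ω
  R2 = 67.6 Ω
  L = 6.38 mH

Step 1 — Angular frequency: ω = 2π·f = 2π·4560 = 2.865e+04 rad/s.
Step 2 — Component impedances:
  R1: Z = R = 10.3 Ω
  R2: Z = R = 67.6 Ω
  L: Z = jωL = j·2.865e+04·0.00638 = 0 + j182.8 Ω
Step 3 — Parallel branch: R2 || L = 1/(1/R2 + 1/L) = 59.47 + j21.99 Ω.
Step 4 — Series with R1: Z_total = R1 + (R2 || L) = 69.77 + j21.99 Ω = 73.15∠17.5° Ω.

Z = 69.77 + j21.99 Ω = 73.15∠17.5° Ω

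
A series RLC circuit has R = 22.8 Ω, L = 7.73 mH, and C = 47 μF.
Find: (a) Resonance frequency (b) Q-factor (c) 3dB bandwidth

Step 1 — Resonance condition Im(Z)=0 gives ω₀ = 1/√(LC).
Step 2 — ω₀ = 1/√(0.00773·4.7e-05) = 1659 rad/s.
Step 3 — f₀ = ω₀/(2π) = 264 Hz.
Step 4 — Series Q: Q = ω₀L/R = 1659·0.00773/22.8 = 0.5625.
Step 5 — 3dB bandwidth: Δω = ω₀/Q = 2950 rad/s; BW = Δω/(2π) = 469.4 Hz.

(a) f₀ = 264 Hz  (b) Q = 0.5625  (c) BW = 469.4 Hz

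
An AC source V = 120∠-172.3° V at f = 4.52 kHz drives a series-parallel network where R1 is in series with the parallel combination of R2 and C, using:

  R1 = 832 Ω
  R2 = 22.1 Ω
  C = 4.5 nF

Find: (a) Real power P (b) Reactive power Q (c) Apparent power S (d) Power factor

Step 1 — Angular frequency: ω = 2π·f = 2π·4520 = 2.84e+04 rad/s.
Step 2 — Component impedances:
  R1: Z = R = 832 Ω
  R2: Z = R = 22.1 Ω
  C: Z = 1/(jωC) = -j/(ω·C) = 0 - j7825 Ω
Step 3 — Parallel branch: R2 || C = 1/(1/R2 + 1/C) = 22.1 - j0.06242 Ω.
Step 4 — Series with R1: Z_total = R1 + (R2 || C) = 854.1 - j0.06242 Ω = 854.1∠-0.0° Ω.
Step 5 — Source phasor: V = 120∠-172.3° V = -118.9 - j16.08 V.
Step 6 — Current: I = V / Z = -0.1392 - j0.01884 A = 0.1405∠-172.3° A.
Step 7 — Complex power: S = V·I* = 16.86 - j0.001232 VA.
Step 8 — Real power: P = Re(S) = 16.86 W.
Step 9 — Reactive power: Q = Im(S) = -0.001232 VAR.
Step 10 — Apparent power: |S| = 16.86 VA.
Step 11 — Power factor: PF = P/|S| = 1 (leading).

(a) P = 16.86 W  (b) Q = -0.001232 VAR  (c) S = 16.86 VA  (d) PF = 1 (leading)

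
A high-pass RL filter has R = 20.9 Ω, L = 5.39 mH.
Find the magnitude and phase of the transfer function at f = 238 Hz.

Step 1 — Angular frequency: ω = 2π·238 = 1495 rad/s.
Step 2 — Transfer function: H(jω) = jωL/(R + jωL).
Step 3 — Numerator jωL = j·8.06; denominator R + jωL = 20.9 + j8.06.
Step 4 — H = 0.1295 + j0.3357.
Step 5 — Magnitude: |H| = 0.3598 (-8.9 dB); phase: φ = 68.9°.

|H| = 0.3598 (-8.9 dB), φ = 68.9°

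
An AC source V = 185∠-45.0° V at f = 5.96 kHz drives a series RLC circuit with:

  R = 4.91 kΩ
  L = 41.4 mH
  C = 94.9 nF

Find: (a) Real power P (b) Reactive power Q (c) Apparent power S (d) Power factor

Step 1 — Angular frequency: ω = 2π·f = 2π·5960 = 3.745e+04 rad/s.
Step 2 — Component impedances:
  R: Z = R = 4910 Ω
  L: Z = jωL = j·3.745e+04·0.0414 = 0 + j1550 Ω
  C: Z = 1/(jωC) = -j/(ω·C) = 0 - j281.4 Ω
Step 3 — Series combination: Z_total = R + L + C = 4910 + j1269 Ω = 5071∠14.5° Ω.
Step 4 — Source phasor: V = 185∠-45.0° V = 130.8 - j130.8 V.
Step 5 — Current: I = V / Z = 0.01852 - j0.03143 A = 0.03648∠-59.5° A.
Step 6 — Complex power: S = V·I* = 6.534 + j1.689 VA.
Step 7 — Real power: P = Re(S) = 6.534 W.
Step 8 — Reactive power: Q = Im(S) = 1.689 VAR.
Step 9 — Apparent power: |S| = 6.749 VA.
Step 10 — Power factor: PF = P/|S| = 0.9682 (lagging).

(a) P = 6.534 W  (b) Q = 1.689 VAR  (c) S = 6.749 VA  (d) PF = 0.9682 (lagging)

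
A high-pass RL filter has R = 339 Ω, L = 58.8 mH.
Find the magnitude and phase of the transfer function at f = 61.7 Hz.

Step 1 — Angular frequency: ω = 2π·61.7 = 387.7 rad/s.
Step 2 — Transfer function: H(jω) = jωL/(R + jωL).
Step 3 — Numerator jωL = j·22.8; denominator R + jωL = 339 + j22.8.
Step 4 — H = 0.004501 + j0.06694.
Step 5 — Magnitude: |H| = 0.06709 (-23.5 dB); phase: φ = 86.2°.

|H| = 0.06709 (-23.5 dB), φ = 86.2°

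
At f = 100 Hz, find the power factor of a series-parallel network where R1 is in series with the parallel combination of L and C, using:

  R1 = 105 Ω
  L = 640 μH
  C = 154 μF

Step 1 — Angular frequency: ω = 2π·f = 2π·100 = 628.3 rad/s.
Step 2 — Component impedances:
  R1: Z = R = 105 Ω
  L: Z = jωL = j·628.3·0.00064 = 0 + j0.4021 Ω
  C: Z = 1/(jωC) = -j/(ω·C) = 0 - j10.33 Ω
Step 3 — Parallel branch: L || C = 1/(1/L + 1/C) = 0 + j0.4184 Ω.
Step 4 — Series with R1: Z_total = R1 + (L || C) = 105 + j0.4184 Ω = 105∠0.2° Ω.
Step 5 — Power factor: PF = cos(φ) = Re(Z)/|Z| = 105/105 = 1.
Step 6 — Type: Im(Z) = 0.4184 ⇒ lagging (phase φ = 0.2°).

PF = 1 (lagging, φ = 0.2°)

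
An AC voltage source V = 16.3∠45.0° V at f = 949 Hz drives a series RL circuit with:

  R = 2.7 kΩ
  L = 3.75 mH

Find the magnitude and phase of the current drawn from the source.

Step 1 — Angular frequency: ω = 2π·f = 2π·949 = 5963 rad/s.
Step 2 — Component impedances:
  R: Z = R = 2700 Ω
  L: Z = jωL = j·5963·0.00375 = 0 + j22.36 Ω
Step 3 — Series combination: Z_total = R + L = 2700 + j22.36 Ω = 2700∠0.5° Ω.
Step 4 — Source phasor: V = 16.3∠45.0° V = 11.53 + j11.53 V.
Step 5 — Ohm's law: I = V / Z_total = (11.53 + j11.53) / (2700 + j22.36) = 0.004304 + j0.004233 A.
Step 6 — Convert to polar: |I| = 0.006037 A, ∠I = 44.5°.

I = 0.006037∠44.5° A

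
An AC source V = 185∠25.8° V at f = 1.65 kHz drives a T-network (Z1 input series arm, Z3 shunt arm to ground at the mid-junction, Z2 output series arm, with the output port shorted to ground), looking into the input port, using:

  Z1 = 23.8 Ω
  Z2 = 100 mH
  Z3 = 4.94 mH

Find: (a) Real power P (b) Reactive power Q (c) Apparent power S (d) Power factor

Step 1 — Angular frequency: ω = 2π·f = 2π·1650 = 1.037e+04 rad/s.
Step 2 — Component impedances:
  Z1: Z = R = 23.8 Ω
  Z2: Z = jωL = j·1.037e+04·0.1 = 0 + j1037 Ω
  Z3: Z = jωL = j·1.037e+04·0.00494 = 0 + j51.21 Ω
Step 3 — With the output port shorted to ground, the output series arm Z2 runs from the junction to ground; the shunt arm Z3 also runs from the junction to ground. They appear in parallel: Z3 || Z2 = 0 + j48.8 Ω.
Step 4 — Series with input arm Z1: Z_in = Z1 + (Z3 || Z2) = 23.8 + j48.8 Ω = 54.3∠64.0° Ω.
Step 5 — Source phasor: V = 185∠25.8° V = 166.6 + j80.52 V.
Step 6 — Current: I = V / Z = 2.677 - j2.107 A = 3.407∠-38.2° A.
Step 7 — Complex power: S = V·I* = 276.3 + j566.5 VA.
Step 8 — Real power: P = Re(S) = 276.3 W.
Step 9 — Reactive power: Q = Im(S) = 566.5 VAR.
Step 10 — Apparent power: |S| = 630.3 VA.
Step 11 — Power factor: PF = P/|S| = 0.4383 (lagging).

(a) P = 276.3 W  (b) Q = 566.5 VAR  (c) S = 630.3 VA  (d) PF = 0.4383 (lagging)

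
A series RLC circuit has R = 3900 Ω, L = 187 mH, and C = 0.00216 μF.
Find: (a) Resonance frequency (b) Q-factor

Step 1 — Resonance condition Im(Z)=0 gives ω₀ = 1/√(LC).
Step 2 — ω₀ = 1/√(0.187·2.16e-09) = 4.976e+04 rad/s.
Step 3 — f₀ = ω₀/(2π) = 7919 Hz.
Step 4 — Series Q: Q = ω₀L/R = 4.976e+04·0.187/3900 = 2.386.

(a) f₀ = 7919 Hz  (b) Q = 2.386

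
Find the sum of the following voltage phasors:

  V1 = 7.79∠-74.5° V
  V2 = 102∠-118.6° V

Step 1 — Convert each phasor to rectangular form:
  V1 = 7.79·(cos(-74.5°) + j·sin(-74.5°)) = 2.082 - j7.507 V
  V2 = 102·(cos(-118.6°) + j·sin(-118.6°)) = -48.83 - j89.55 V
Step 2 — Sum components: V_total = -46.74 - j97.06 V.
Step 3 — Convert to polar: |V_total| = 107.7 V, ∠V_total = -115.7°.

V_total = 107.7∠-115.7° V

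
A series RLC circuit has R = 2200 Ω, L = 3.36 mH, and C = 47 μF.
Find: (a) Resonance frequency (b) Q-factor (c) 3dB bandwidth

Step 1 — Resonance condition Im(Z)=0 gives ω₀ = 1/√(LC).
Step 2 — ω₀ = 1/√(0.00336·4.7e-05) = 2516 rad/s.
Step 3 — f₀ = ω₀/(2π) = 400.5 Hz.
Step 4 — Series Q: Q = ω₀L/R = 2516·0.00336/2200 = 0.003843.
Step 5 — 3dB bandwidth: Δω = ω₀/Q = 6.548e+05 rad/s; BW = Δω/(2π) = 1.042e+05 Hz.

(a) f₀ = 400.5 Hz  (b) Q = 0.003843  (c) BW = 1.042e+05 Hz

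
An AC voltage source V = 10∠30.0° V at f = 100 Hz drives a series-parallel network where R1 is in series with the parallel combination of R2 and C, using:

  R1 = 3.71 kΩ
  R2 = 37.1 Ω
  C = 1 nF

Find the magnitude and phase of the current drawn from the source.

Step 1 — Angular frequency: ω = 2π·f = 2π·100 = 628.3 rad/s.
Step 2 — Component impedances:
  R1: Z = R = 3710 Ω
  R2: Z = R = 37.1 Ω
  C: Z = 1/(jωC) = -j/(ω·C) = 0 - j1.592e+06 Ω
Step 3 — Parallel branch: R2 || C = 1/(1/R2 + 1/C) = 37.1 - j0.0008648 Ω.
Step 4 — Series with R1: Z_total = R1 + (R2 || C) = 3747 - j0.0008648 Ω = 3747∠-0.0° Ω.
Step 5 — Source phasor: V = 10∠30.0° V = 8.66 + j5 V.
Step 6 — Ohm's law: I = V / Z_total = (8.66 + j5) / (3747 - j0.0008648) = 0.002311 + j0.001334 A.
Step 7 — Convert to polar: |I| = 0.002669 A, ∠I = 30.0°.

I = 0.002669∠30.0° A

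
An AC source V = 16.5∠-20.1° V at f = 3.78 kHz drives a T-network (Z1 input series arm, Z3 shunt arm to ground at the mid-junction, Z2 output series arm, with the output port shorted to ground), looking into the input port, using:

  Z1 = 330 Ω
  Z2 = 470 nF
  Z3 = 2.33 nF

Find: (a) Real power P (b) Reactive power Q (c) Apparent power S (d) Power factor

Step 1 — Angular frequency: ω = 2π·f = 2π·3780 = 2.375e+04 rad/s.
Step 2 — Component impedances:
  Z1: Z = R = 330 Ω
  Z2: Z = 1/(jωC) = -j/(ω·C) = 0 - j89.58 Ω
  Z3: Z = 1/(jωC) = -j/(ω·C) = 0 - j1.807e+04 Ω
Step 3 — With the output port shorted to ground, the output series arm Z2 runs from the junction to ground; the shunt arm Z3 also runs from the junction to ground. They appear in parallel: Z3 || Z2 = 0 - j89.14 Ω.
Step 4 — Series with input arm Z1: Z_in = Z1 + (Z3 || Z2) = 330 - j89.14 Ω = 341.8∠-15.1° Ω.
Step 5 — Source phasor: V = 16.5∠-20.1° V = 15.5 - j5.67 V.
Step 6 — Current: I = V / Z = 0.04809 - j0.004193 A = 0.04827∠-5.0° A.
Step 7 — Complex power: S = V·I* = 0.7689 - j0.2077 VA.
Step 8 — Real power: P = Re(S) = 0.7689 W.
Step 9 — Reactive power: Q = Im(S) = -0.2077 VAR.
Step 10 — Apparent power: |S| = 0.7965 VA.
Step 11 — Power factor: PF = P/|S| = 0.9654 (leading).

(a) P = 0.7689 W  (b) Q = -0.2077 VAR  (c) S = 0.7965 VA  (d) PF = 0.9654 (leading)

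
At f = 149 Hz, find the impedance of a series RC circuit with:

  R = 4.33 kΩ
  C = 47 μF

Step 1 — Angular frequency: ω = 2π·f = 2π·149 = 936.2 rad/s.
Step 2 — Component impedances:
  R: Z = R = 4330 Ω
  C: Z = 1/(jωC) = -j/(ω·C) = 0 - j22.73 Ω
Step 3 — Series combination: Z_total = R + C = 4330 - j22.73 Ω = 4330∠-0.3° Ω.

Z = 4330 - j22.73 Ω = 4330∠-0.3° Ω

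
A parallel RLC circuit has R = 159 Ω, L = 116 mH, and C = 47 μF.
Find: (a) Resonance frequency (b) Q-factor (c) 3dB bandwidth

Step 1 — Resonance: ω₀ = 1/√(LC) = 1/√(0.116·4.7e-05) = 428.3 rad/s.
Step 2 — f₀ = ω₀/(2π) = 68.16 Hz.
Step 3 — Parallel Q: Q = R/(ω₀L) = 159/(428.3·0.116) = 3.2.
Step 4 — Bandwidth: Δω = ω₀/Q = 133.8 rad/s; BW = Δω/(2π) = 21.3 Hz.

(a) f₀ = 68.16 Hz  (b) Q = 3.2  (c) BW = 21.3 Hz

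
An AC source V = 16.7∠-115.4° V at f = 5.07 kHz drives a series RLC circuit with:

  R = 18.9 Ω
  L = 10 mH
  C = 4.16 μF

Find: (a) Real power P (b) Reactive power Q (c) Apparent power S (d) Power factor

Step 1 — Angular frequency: ω = 2π·f = 2π·5070 = 3.186e+04 rad/s.
Step 2 — Component impedances:
  R: Z = R = 18.9 Ω
  L: Z = jωL = j·3.186e+04·0.01 = 0 + j318.6 Ω
  C: Z = 1/(jωC) = -j/(ω·C) = 0 - j7.546 Ω
Step 3 — Series combination: Z_total = R + L + C = 18.9 + j311 Ω = 311.6∠86.5° Ω.
Step 4 — Source phasor: V = 16.7∠-115.4° V = -7.163 - j15.09 V.
Step 5 — Current: I = V / Z = -0.04972 + j0.02001 A = 0.0536∠158.1° A.
Step 6 — Complex power: S = V·I* = 0.05429 + j0.8934 VA.
Step 7 — Real power: P = Re(S) = 0.05429 W.
Step 8 — Reactive power: Q = Im(S) = 0.8934 VAR.
Step 9 — Apparent power: |S| = 0.8951 VA.
Step 10 — Power factor: PF = P/|S| = 0.06066 (lagging).

(a) P = 0.05429 W  (b) Q = 0.8934 VAR  (c) S = 0.8951 VA  (d) PF = 0.06066 (lagging)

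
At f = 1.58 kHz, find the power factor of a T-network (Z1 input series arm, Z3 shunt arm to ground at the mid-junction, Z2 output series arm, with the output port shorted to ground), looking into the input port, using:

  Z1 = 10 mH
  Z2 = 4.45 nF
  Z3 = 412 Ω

Step 1 — Angular frequency: ω = 2π·f = 2π·1580 = 9927 rad/s.
Step 2 — Component impedances:
  Z1: Z = jωL = j·9927·0.01 = 0 + j99.27 Ω
  Z2: Z = 1/(jωC) = -j/(ω·C) = 0 - j2.264e+04 Ω
  Z3: Z = R = 412 Ω
Step 3 — With the output port shorted to ground, the output series arm Z2 runs from the junction to ground; the shunt arm Z3 also runs from the junction to ground. They appear in parallel: Z3 || Z2 = 411.9 - j7.496 Ω.
Step 4 — Series with input arm Z1: Z_in = Z1 + (Z3 || Z2) = 411.9 + j91.78 Ω = 422∠12.6° Ω.
Step 5 — Power factor: PF = cos(φ) = Re(Z)/|Z| = 411.9/422 = 0.9761.
Step 6 — Type: Im(Z) = 91.78 ⇒ lagging (phase φ = 12.6°).

PF = 0.9761 (lagging, φ = 12.6°)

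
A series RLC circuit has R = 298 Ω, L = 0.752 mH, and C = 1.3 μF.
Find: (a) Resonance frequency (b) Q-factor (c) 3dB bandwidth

Step 1 — Resonance condition Im(Z)=0 gives ω₀ = 1/√(LC).
Step 2 — ω₀ = 1/√(0.000752·1.3e-06) = 3.198e+04 rad/s.
Step 3 — f₀ = ω₀/(2π) = 5090 Hz.
Step 4 — Series Q: Q = ω₀L/R = 3.198e+04·0.000752/298 = 0.08071.
Step 5 — 3dB bandwidth: Δω = ω₀/Q = 3.963e+05 rad/s; BW = Δω/(2π) = 6.307e+04 Hz.

(a) f₀ = 5090 Hz  (b) Q = 0.08071  (c) BW = 6.307e+04 Hz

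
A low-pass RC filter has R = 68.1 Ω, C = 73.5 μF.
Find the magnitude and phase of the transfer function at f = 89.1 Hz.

Step 1 — Angular frequency: ω = 2π·89.1 = 559.8 rad/s.
Step 2 — Transfer function: H(jω) = 1/(1 + jωRC).
Step 3 — Denominator: 1 + jωRC = 1 + j·559.8·68.1·7.35e-05 = 1 + j2.802.
Step 4 — H = 0.113 - j0.3166.
Step 5 — Magnitude: |H| = 0.3361 (-9.5 dB); phase: φ = -70.4°.

|H| = 0.3361 (-9.5 dB), φ = -70.4°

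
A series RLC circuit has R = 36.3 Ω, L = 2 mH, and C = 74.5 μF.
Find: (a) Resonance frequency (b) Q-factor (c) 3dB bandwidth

Step 1 — Resonance: ω₀ = 1/√(LC) = 1/√(0.002·7.45e-05) = 2591 rad/s.
Step 2 — f₀ = ω₀/(2π) = 412.3 Hz.
Step 3 — Series Q: Q = ω₀L/R = 2591·0.002/36.3 = 0.1427.
Step 4 — Bandwidth: Δω = ω₀/Q = 1.815e+04 rad/s; BW = Δω/(2π) = 2889 Hz.

(a) f₀ = 412.3 Hz  (b) Q = 0.1427  (c) BW = 2889 Hz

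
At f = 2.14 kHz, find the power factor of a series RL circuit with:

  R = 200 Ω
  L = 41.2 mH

Step 1 — Angular frequency: ω = 2π·f = 2π·2140 = 1.345e+04 rad/s.
Step 2 — Component impedances:
  R: Z = R = 200 Ω
  L: Z = jωL = j·1.345e+04·0.0412 = 0 + j554 Ω
Step 3 — Series combination: Z_total = R + L = 200 + j554 Ω = 589∠70.1° Ω.
Step 4 — Power factor: PF = cos(φ) = Re(Z)/|Z| = 200/589 = 0.3396.
Step 5 — Type: Im(Z) = 554 ⇒ lagging (phase φ = 70.1°).

PF = 0.3396 (lagging, φ = 70.1°)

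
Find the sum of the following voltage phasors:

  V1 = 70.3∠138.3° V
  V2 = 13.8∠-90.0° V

Step 1 — Convert each phasor to rectangular form:
  V1 = 70.3·(cos(138.3°) + j·sin(138.3°)) = -52.49 + j46.77 V
  V2 = 13.8·(cos(-90.0°) + j·sin(-90.0°)) = 0 - j13.8 V
Step 2 — Sum components: V_total = -52.49 + j32.97 V.
Step 3 — Convert to polar: |V_total| = 61.98 V, ∠V_total = 147.9°.

V_total = 61.98∠147.9° V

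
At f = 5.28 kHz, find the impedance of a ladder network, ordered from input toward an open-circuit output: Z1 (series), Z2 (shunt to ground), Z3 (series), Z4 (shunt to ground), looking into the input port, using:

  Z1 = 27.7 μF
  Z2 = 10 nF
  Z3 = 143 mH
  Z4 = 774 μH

Step 1 — Angular frequency: ω = 2π·f = 2π·5280 = 3.318e+04 rad/s.
Step 2 — Component impedances:
  Z1: Z = 1/(jωC) = -j/(ω·C) = 0 - j1.088 Ω
  Z2: Z = 1/(jωC) = -j/(ω·C) = 0 - j3014 Ω
  Z3: Z = jωL = j·3.318e+04·0.143 = 0 + j4744 Ω
  Z4: Z = jωL = j·3.318e+04·0.000774 = 0 + j25.68 Ω
Step 3 — Ladder network (open output): work backward from the far end, alternating series and parallel combinations. Z_in = 0 - j8191 Ω = 8191∠-90.0° Ω.

Z = 0 - j8191 Ω = 8191∠-90.0° Ω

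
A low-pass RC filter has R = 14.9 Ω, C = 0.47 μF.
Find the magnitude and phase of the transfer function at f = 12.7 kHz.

Step 1 — Angular frequency: ω = 2π·1.27e+04 = 7.98e+04 rad/s.
Step 2 — Transfer function: H(jω) = 1/(1 + jωRC).
Step 3 — Denominator: 1 + jωRC = 1 + j·7.98e+04·14.9·4.7e-07 = 1 + j0.5588.
Step 4 — H = 0.762 - j0.4258.
Step 5 — Magnitude: |H| = 0.8729 (-1.2 dB); phase: φ = -29.2°.

|H| = 0.8729 (-1.2 dB), φ = -29.2°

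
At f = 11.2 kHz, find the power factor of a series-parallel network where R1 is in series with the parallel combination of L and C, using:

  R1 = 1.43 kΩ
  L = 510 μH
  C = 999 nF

Step 1 — Angular frequency: ω = 2π·f = 2π·1.12e+04 = 7.037e+04 rad/s.
Step 2 — Component impedances:
  R1: Z = R = 1430 Ω
  L: Z = jωL = j·7.037e+04·0.00051 = 0 + j35.89 Ω
  C: Z = 1/(jωC) = -j/(ω·C) = 0 - j14.22 Ω
Step 3 — Parallel branch: L || C = 1/(1/L + 1/C) = 0 - j23.56 Ω.
Step 4 — Series with R1: Z_total = R1 + (L || C) = 1430 - j23.56 Ω = 1430∠-0.9° Ω.
Step 5 — Power factor: PF = cos(φ) = Re(Z)/|Z| = 1430/1430.2 = 0.9999.
Step 6 — Type: Im(Z) = -23.56 ⇒ leading (phase φ = -0.9°).

PF = 0.9999 (leading, φ = -0.9°)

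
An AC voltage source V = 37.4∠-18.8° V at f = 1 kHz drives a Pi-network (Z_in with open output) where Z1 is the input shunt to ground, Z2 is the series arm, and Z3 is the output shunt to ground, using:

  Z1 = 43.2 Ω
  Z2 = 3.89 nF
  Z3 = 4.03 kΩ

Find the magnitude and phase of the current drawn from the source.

Step 1 — Angular frequency: ω = 2π·f = 2π·1000 = 6283 rad/s.
Step 2 — Component impedances:
  Z1: Z = R = 43.2 Ω
  Z2: Z = 1/(jωC) = -j/(ω·C) = 0 - j4.091e+04 Ω
  Z3: Z = R = 4030 Ω
Step 3 — With open output, the series arm Z2 and the output shunt Z3 appear in series to ground: Z2 + Z3 = 4030 - j4.091e+04 Ω.
Step 4 — Parallel with input shunt Z1: Z_in = Z1 || (Z2 + Z3) = 43.2 - j0.04517 Ω = 43.2∠-0.1° Ω.
Step 5 — Source phasor: V = 37.4∠-18.8° V = 35.4 - j12.05 V.
Step 6 — Ohm's law: I = V / Z_total = (35.4 - j12.05) / (43.2 - j0.04517) = 0.8199 - j0.2782 A.
Step 7 — Convert to polar: |I| = 0.8658 A, ∠I = -18.7°.

I = 0.8658∠-18.7° A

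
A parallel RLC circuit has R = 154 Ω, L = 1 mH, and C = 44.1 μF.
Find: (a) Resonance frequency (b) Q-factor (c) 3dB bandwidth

Step 1 — Resonance: ω₀ = 1/√(LC) = 1/√(0.001·4.41e-05) = 4762 rad/s.
Step 2 — f₀ = ω₀/(2π) = 757.9 Hz.
Step 3 — Parallel Q: Q = R/(ω₀L) = 154/(4762·0.001) = 32.34.
Step 4 — Bandwidth: Δω = ω₀/Q = 147.2 rad/s; BW = Δω/(2π) = 23.43 Hz.

(a) f₀ = 757.9 Hz  (b) Q = 32.34  (c) BW = 23.43 Hz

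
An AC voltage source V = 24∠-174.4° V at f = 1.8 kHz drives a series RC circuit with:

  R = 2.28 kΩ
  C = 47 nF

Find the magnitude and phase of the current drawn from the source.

Step 1 — Angular frequency: ω = 2π·f = 2π·1800 = 1.131e+04 rad/s.
Step 2 — Component impedances:
  R: Z = R = 2280 Ω
  C: Z = 1/(jωC) = -j/(ω·C) = 0 - j1881 Ω
Step 3 — Series combination: Z_total = R + C = 2280 - j1881 Ω = 2956∠-39.5° Ω.
Step 4 — Source phasor: V = 24∠-174.4° V = -23.89 - j2.342 V.
Step 5 — Ohm's law: I = V / Z_total = (-23.89 - j2.342) / (2280 - j1881) = -0.005728 - j0.005754 A.
Step 6 — Convert to polar: |I| = 0.008119 A, ∠I = -134.9°.

I = 0.008119∠-134.9° A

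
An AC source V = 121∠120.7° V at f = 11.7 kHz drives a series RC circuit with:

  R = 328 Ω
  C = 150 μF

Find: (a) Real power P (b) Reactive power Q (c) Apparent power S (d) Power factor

Step 1 — Angular frequency: ω = 2π·f = 2π·1.17e+04 = 7.351e+04 rad/s.
Step 2 — Component impedances:
  R: Z = R = 328 Ω
  C: Z = 1/(jωC) = -j/(ω·C) = 0 - j0.09069 Ω
Step 3 — Series combination: Z_total = R + C = 328 - j0.09069 Ω = 328∠-0.0° Ω.
Step 4 — Source phasor: V = 121∠120.7° V = -61.78 + j104 V.
Step 5 — Current: I = V / Z = -0.1884 + j0.3171 A = 0.3689∠120.7° A.
Step 6 — Complex power: S = V·I* = 44.64 - j0.01234 VA.
Step 7 — Real power: P = Re(S) = 44.64 W.
Step 8 — Reactive power: Q = Im(S) = -0.01234 VAR.
Step 9 — Apparent power: |S| = 44.64 VA.
Step 10 — Power factor: PF = P/|S| = 1 (leading).

(a) P = 44.64 W  (b) Q = -0.01234 VAR  (c) S = 44.64 VA  (d) PF = 1 (leading)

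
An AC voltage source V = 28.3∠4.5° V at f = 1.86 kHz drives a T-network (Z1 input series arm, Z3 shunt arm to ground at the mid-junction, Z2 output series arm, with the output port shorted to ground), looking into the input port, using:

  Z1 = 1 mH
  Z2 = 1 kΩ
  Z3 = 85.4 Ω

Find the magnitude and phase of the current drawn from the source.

Step 1 — Angular frequency: ω = 2π·f = 2π·1860 = 1.169e+04 rad/s.
Step 2 — Component impedances:
  Z1: Z = jωL = j·1.169e+04·0.001 = 0 + j11.69 Ω
  Z2: Z = R = 1000 Ω
  Z3: Z = R = 85.4 Ω
Step 3 — With the output port shorted to ground, the output series arm Z2 runs from the junction to ground; the shunt arm Z3 also runs from the junction to ground. They appear in parallel: Z3 || Z2 = 78.68 Ω.
Step 4 — Series with input arm Z1: Z_in = Z1 + (Z3 || Z2) = 78.68 + j11.69 Ω = 79.54∠8.4° Ω.
Step 5 — Source phasor: V = 28.3∠4.5° V = 28.21 + j2.22 V.
Step 6 — Ohm's law: I = V / Z_total = (28.21 + j2.22) / (78.68 + j11.69) = 0.3549 - j0.0245 A.
Step 7 — Convert to polar: |I| = 0.3558 A, ∠I = -3.9°.

I = 0.3558∠-3.9° A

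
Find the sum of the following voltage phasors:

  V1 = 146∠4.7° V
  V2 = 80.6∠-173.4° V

Step 1 — Convert each phasor to rectangular form:
  V1 = 146·(cos(4.7°) + j·sin(4.7°)) = 145.5 + j11.96 V
  V2 = 80.6·(cos(-173.4°) + j·sin(-173.4°)) = -80.07 - j9.264 V
Step 2 — Sum components: V_total = 65.44 + j2.699 V.
Step 3 — Convert to polar: |V_total| = 65.5 V, ∠V_total = 2.4°.

V_total = 65.5∠2.4° V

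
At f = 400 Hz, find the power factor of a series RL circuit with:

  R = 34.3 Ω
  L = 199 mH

Step 1 — Angular frequency: ω = 2π·f = 2π·400 = 2513 rad/s.
Step 2 — Component impedances:
  R: Z = R = 34.3 Ω
  L: Z = jωL = j·2513·0.199 = 0 + j500.1 Ω
Step 3 — Series combination: Z_total = R + L = 34.3 + j500.1 Ω = 501.3∠86.1° Ω.
Step 4 — Power factor: PF = cos(φ) = Re(Z)/|Z| = 34.3/501.3 = 0.06842.
Step 5 — Type: Im(Z) = 500.1 ⇒ lagging (phase φ = 86.1°).

PF = 0.06842 (lagging, φ = 86.1°)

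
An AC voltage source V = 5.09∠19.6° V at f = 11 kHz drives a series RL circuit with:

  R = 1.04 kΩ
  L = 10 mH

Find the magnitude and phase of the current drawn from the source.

Step 1 — Angular frequency: ω = 2π·f = 2π·1.1e+04 = 6.912e+04 rad/s.
Step 2 — Component impedances:
  R: Z = R = 1040 Ω
  L: Z = jωL = j·6.912e+04·0.01 = 0 + j691.2 Ω
Step 3 — Series combination: Z_total = R + L = 1040 + j691.2 Ω = 1249∠33.6° Ω.
Step 4 — Source phasor: V = 5.09∠19.6° V = 4.795 + j1.707 V.
Step 5 — Ohm's law: I = V / Z_total = (4.795 + j1.707) / (1040 + j691.2) = 0.003955 - j0.0009866 A.
Step 6 — Convert to polar: |I| = 0.004076 A, ∠I = -14.0°.

I = 0.004076∠-14.0° A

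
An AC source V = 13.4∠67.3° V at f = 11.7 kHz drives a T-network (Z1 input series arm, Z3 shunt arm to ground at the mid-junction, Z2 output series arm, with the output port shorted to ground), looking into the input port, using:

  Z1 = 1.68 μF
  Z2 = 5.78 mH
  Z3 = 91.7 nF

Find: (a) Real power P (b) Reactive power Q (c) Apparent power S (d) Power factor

Step 1 — Angular frequency: ω = 2π·f = 2π·1.17e+04 = 7.351e+04 rad/s.
Step 2 — Component impedances:
  Z1: Z = 1/(jωC) = -j/(ω·C) = 0 - j8.097 Ω
  Z2: Z = jωL = j·7.351e+04·0.00578 = 0 + j424.9 Ω
  Z3: Z = 1/(jωC) = -j/(ω·C) = 0 - j148.3 Ω
Step 3 — With the output port shorted to ground, the output series arm Z2 runs from the junction to ground; the shunt arm Z3 also runs from the junction to ground. They appear in parallel: Z3 || Z2 = 0 - j227.9 Ω.
Step 4 — Series with input arm Z1: Z_in = Z1 + (Z3 || Z2) = 0 - j236 Ω = 236∠-90.0° Ω.
Step 5 — Source phasor: V = 13.4∠67.3° V = 5.171 + j12.36 V.
Step 6 — Current: I = V / Z = -0.05238 + j0.02191 A = 0.05678∠157.3° A.
Step 7 — Complex power: S = V·I* = 0 - j0.7608 VA.
Step 8 — Real power: P = Re(S) = 0 W.
Step 9 — Reactive power: Q = Im(S) = -0.7608 VAR.
Step 10 — Apparent power: |S| = 0.7608 VA.
Step 11 — Power factor: PF = P/|S| = 0 (leading).

(a) P = 0 W  (b) Q = -0.7608 VAR  (c) S = 0.7608 VA  (d) PF = 0 (leading)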